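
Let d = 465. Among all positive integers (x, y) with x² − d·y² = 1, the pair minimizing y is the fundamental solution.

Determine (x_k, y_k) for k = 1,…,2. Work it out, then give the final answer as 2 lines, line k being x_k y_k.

15871 736
503777281 23362112

[21; 1,1,3,2,2,2,3,1,1,42] for √465; ℓ=10 ⇒ convergent index 9
k=0  a_k=21  p_k/q_k = 21/1
k=1  a_k=1  p_k/q_k = 22/1
…
k=4  a_k=2  p_k/q_k = 345/16
…
k=8  a_k=1  p_k/q_k = 8949/415
k=9  a_k=1  p_k/q_k = 15871/736
fundamental: x₁=15871, y₁=736  (since 251888641 − 465·541696 = 1)
(x_2, y_2) = (15871·15871 + 465·736·736, 15871·736 + 736·15871) = (503777281, 23362112)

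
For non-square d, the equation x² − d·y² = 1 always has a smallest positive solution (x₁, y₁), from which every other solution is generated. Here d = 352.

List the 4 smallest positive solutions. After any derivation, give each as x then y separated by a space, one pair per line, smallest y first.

√352 → a₀=18, period (1,3,5,9,5,3,1,36); ℓ=8 even so k=7
k=0  a_k=18  p_k/q_k = 18/1
…
k=6  a_k=3  p_k/q_k = 59118/3151
k=7  a_k=1  p_k/q_k = 77617/4137
(x₁, y₁) = (77617, 4137);  77617² − 352·4137² = 1 ✓
k=2:  x_2 = 77617·77617+352·4137·4137 = 12048797377,  y_2 = 77617·4137+4137·77617 = 642203058
k=3:  x_3 = 77617·12048797377+352·4137·642203058 = 1870383011943601,  y_3 = 77617·642203058+4137·12048797377 = 99691749501435
k=4:  x_4 = 77617·1870383011943601+352·4137·99691749501435 = 290347036464004160257,  y_4 = 77617·99691749501435+4137·1870383011943601 = 15475549041463557732

77617 4137
12048797377 642203058
1870383011943601 99691749501435
290347036464004160257 15475549041463557732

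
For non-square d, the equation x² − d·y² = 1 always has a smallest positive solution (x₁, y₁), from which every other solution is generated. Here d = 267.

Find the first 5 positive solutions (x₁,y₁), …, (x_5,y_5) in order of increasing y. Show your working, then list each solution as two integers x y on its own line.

2402 147
11539207 706188
55434348026 3392527005
266306596377697 16297699025832
1279336833564108362 78294142727569923

d=267: √d = [16; 2,1,15,1,2,32] (ℓ=6, even), read p_5/q_5
step 0: (16, 1)  from 16·(1,0) + (0,1)
…
step 2: (49, 3)  from 1·(33,2) + (16,1)
step 3: (768, 47)  from 15·(49,3) + (33,2)
step 4: (817, 50)  from 1·(768,47) + (49,3)
step 5: (2402, 147)  from 2·(817,50) + (768,47)
fundamental: x₁=2402, y₁=147  (since 5769604 − 267·21609 = 1)
(2402+147√267)^2 = 11539207 + 706188√267
(2402+147√267)^3 = 55434348026 + 3392527005√267
(2402+147√267)^4 = 266306596377697 + 16297699025832√267
(2402+147√267)^5 = 1279336833564108362 + 78294142727569923√267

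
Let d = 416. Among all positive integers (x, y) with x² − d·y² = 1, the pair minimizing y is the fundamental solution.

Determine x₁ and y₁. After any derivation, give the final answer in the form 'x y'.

[20; 2,1,1,9,1,1,2,40] for √416; ℓ=8 ⇒ convergent index 7
i=0: a=20 ⇒ p=20, q=1
…
i=6: a=1 ⇒ p=2060, q=101
i=7: a=2 ⇒ p=5201, q=255
(x₁, y₁) = (5201, 255);  5201² − 416·255² = 1 ✓

5201 255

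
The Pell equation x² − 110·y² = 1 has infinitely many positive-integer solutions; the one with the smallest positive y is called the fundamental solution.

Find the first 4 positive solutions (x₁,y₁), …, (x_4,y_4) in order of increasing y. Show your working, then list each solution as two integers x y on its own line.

d=110: √d = [10; 2,20] (ℓ=2, even), read p_1/q_1
i=0: a=10 ⇒ p=10, q=1
i=1: a=2 ⇒ p=21, q=2
→ (21, 2).  Check: 21²=441, 110·2²=440, difference 1.
(x_2, y_2) = (21·21 + 110·2·2, 21·2 + 2·21) = (881, 84)
(x_3, y_3) = (21·881 + 110·2·84, 21·84 + 2·881) = (36981, 3526)
(x_4, y_4) = (21·36981 + 110·2·3526, 21·3526 + 2·36981) = (1552321, 148008)

21 2
881 84
36981 3526
1552321 148008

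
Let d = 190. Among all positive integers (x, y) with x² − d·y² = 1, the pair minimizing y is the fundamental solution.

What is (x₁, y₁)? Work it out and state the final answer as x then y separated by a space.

√190 = [13; 1,3,1,1,1,…,3,1,26, …], period ℓ=14 (even) → k=13
step 0: (13, 1)  from 13·(1,0) + (0,1)
step 1: (14, 1)  from 1·(13,1) + (1,0)
step 2: (55, 4)  from 3·(14,1) + (13,1)
…
step 5: (193, 14)  from 1·(124,9) + (69,5)
…
step 7: (1213, 88)  from 2·(510,37) + (193,14)
step 8: (2936, 213)  from 2·(1213,88) + (510,37)
step 9: (4149, 301)  from 1·(2936,213) + (1213,88)
step 10: (7085, 514)  from 1·(4149,301) + (2936,213)
step 11: (11234, 815)  from 1·(7085,514) + (4149,301)
step 12: (40787, 2959)  from 3·(11234,815) + (7085,514)
step 13: (52021, 3774)  from 1·(40787,2959) + (11234,815)
→ (52021, 3774).  Check: 52021²=2706184441, 190·3774²=2706184440, difference 1.

52021 3774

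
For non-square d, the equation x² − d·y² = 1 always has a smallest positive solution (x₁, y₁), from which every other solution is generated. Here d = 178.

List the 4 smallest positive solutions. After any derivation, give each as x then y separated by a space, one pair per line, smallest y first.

1601 120
5126401 384240
16414734401 1230336360
52559974425601 3939536640480

√178 = [13; 2,1,12,1,2,26, …], period ℓ=6 (even) → k=5
k=0  a_k=13  p_k/q_k = 13/1
…
k=2  a_k=1  p_k/q_k = 40/3
…
k=4  a_k=1  p_k/q_k = 547/41
k=5  a_k=2  p_k/q_k = 1601/120
fundamental: x₁=1601, y₁=120  (since 2563201 − 178·14400 = 1)
k=2:  x_2 = 1601·1601+178·120·120 = 5126401,  y_2 = 1601·120+120·1601 = 384240
k=3:  x_3 = 1601·5126401+178·120·384240 = 16414734401,  y_3 = 1601·384240+120·5126401 = 1230336360
k=4:  x_4 = 1601·16414734401+178·120·1230336360 = 52559974425601,  y_4 = 1601·1230336360+120·16414734401 = 3939536640480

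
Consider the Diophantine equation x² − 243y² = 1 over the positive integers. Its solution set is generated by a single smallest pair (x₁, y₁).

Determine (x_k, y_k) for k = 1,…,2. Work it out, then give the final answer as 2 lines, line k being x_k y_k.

[15; 1,1,2,3,15,3,2,1,1,30] for √243; ℓ=10 ⇒ convergent index 9
a_0=15:  p_0=15·1+0=15,  q_0=15·0+1=1
…
a_2=1:  p_2=1·16+15=31,  q_2=1·1+1=2
a_3=2:  p_3=2·31+16=78,  q_3=2·2+1=5
…
a_6=3:  p_6=3·4053+265=12424,  q_6=3·260+17=797
a_7=2:  p_7=2·12424+4053=28901,  q_7=2·797+260=1854
a_8=1:  p_8=1·28901+12424=41325,  q_8=1·1854+797=2651
a_9=1:  p_9=1·41325+28901=70226,  q_9=1·2651+1854=4505
(x₁, y₁) = (70226, 4505);  70226² − 243·4505² = 1 ✓
(x_2, y_2) = (70226·70226 + 243·4505·4505, 70226·4505 + 4505·70226) = (9863382151, 632736260)

70226 4505
9863382151 632736260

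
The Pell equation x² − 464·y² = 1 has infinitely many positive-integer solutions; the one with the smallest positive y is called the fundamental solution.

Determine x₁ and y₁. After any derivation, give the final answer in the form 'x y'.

9801 455

[21; 1,1,5,1,1,1,5,1,1,42] for √464; ℓ=10 ⇒ convergent index 9
i=0: a=21 ⇒ p=21, q=1
…
i=8: a=1 ⇒ p=5299, q=246
i=9: a=1 ⇒ p=9801, q=455
(x₁, y₁) = (9801, 455);  9801² − 464·455² = 1 ✓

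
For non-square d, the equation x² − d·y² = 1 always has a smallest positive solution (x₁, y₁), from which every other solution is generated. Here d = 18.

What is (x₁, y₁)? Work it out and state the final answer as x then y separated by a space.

17 4

[4; 4,8] for √18; ℓ=2 ⇒ convergent index 1
k=0  a_k=4  p_k/q_k = 4/1
k=1  a_k=4  p_k/q_k = 17/4
fundamental: x₁=17, y₁=4  (since 289 − 18·16 = 1)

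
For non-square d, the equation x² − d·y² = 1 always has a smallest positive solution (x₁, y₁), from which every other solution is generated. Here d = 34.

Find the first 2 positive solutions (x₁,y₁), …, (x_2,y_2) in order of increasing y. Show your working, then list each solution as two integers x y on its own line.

√34 → a₀=5, period (1,4,1,10); ℓ=4 even so k=3
a_0=5:  p_0=5·1+0=5,  q_0=5·0+1=1
…
a_2=4:  p_2=4·6+5=29,  q_2=4·1+1=5
a_3=1:  p_3=1·29+6=35,  q_3=1·5+1=6
(x₁, y₁) = (35, 6);  35² − 34·6² = 1 ✓
n=2: (35,6)∘(35,6) = (35·35+34·6·6, 35·6+6·35) = (2449,420)

35 6
2449 420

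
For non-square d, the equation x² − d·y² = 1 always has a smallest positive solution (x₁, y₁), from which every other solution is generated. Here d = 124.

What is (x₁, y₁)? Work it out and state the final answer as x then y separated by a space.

√124 → a₀=11, period (7,2,1,1,1,…,2,7,22); ℓ=16 even so k=15
a_0=11:  p_0=11·1+0=11,  q_0=11·0+1=1
a_1=7:  p_1=7·11+1=78,  q_1=7·1+0=7
…
a_5=1:  p_5=1·412+245=657,  q_5=1·37+22=59
…
a_7=1:  p_7=1·2383+657=3040,  q_7=1·214+59=273
…
a_11=1:  p_11=1·67292+17583=84875,  q_11=1·6043+1579=7622
…
a_14=2:  p_14=2·237042+152167=626251,  q_14=2·21287+13665=56239
a_15=7:  p_15=7·626251+237042=4620799,  q_15=7·56239+21287=414960
(x₁, y₁) = (4620799, 414960);  4620799² − 124·414960² = 1 ✓

4620799 414960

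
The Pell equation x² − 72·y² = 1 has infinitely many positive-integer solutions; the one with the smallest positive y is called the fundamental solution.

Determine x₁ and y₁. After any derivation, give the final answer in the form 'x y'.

17 2

[8; 2,16] for √72; ℓ=2 ⇒ convergent index 1
k=0  a_k=8  p_k/q_k = 8/1
k=1  a_k=2  p_k/q_k = 17/2
fundamental: x₁=17, y₁=2  (since 289 − 72·4 = 1)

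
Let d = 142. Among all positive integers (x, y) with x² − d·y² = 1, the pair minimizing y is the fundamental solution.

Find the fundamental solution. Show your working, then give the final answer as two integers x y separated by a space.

d=142: √d = [11; 1,10,1,22] (ℓ=4, even), read p_3/q_3
a_0=11:  p_0=11·1+0=11,  q_0=11·0+1=1
a_1=1:  p_1=1·11+1=12,  q_1=1·1+0=1
a_2=10:  p_2=10·12+11=131,  q_2=10·1+1=11
a_3=1:  p_3=1·131+12=143,  q_3=1·11+1=12
(x₁, y₁) = (143, 12);  143² − 142·12² = 1 ✓

143 12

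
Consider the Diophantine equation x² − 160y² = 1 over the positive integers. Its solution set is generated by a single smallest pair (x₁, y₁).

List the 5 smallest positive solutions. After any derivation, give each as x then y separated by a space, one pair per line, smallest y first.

d=160: √d = [12; 1,1,1,5,1,1,1,24] (ℓ=8, even), read p_7/q_7
step 0: (12, 1)  from 12·(1,0) + (0,1)
step 1: (13, 1)  from 1·(12,1) + (1,0)
…
step 3: (38, 3)  from 1·(25,2) + (13,1)
step 4: (215, 17)  from 5·(38,3) + (25,2)
…
step 6: (468, 37)  from 1·(253,20) + (215,17)
step 7: (721, 57)  from 1·(468,37) + (253,20)
(x₁, y₁) = (721, 57);  721² − 160·57² = 1 ✓
k=2:  x_2 = 721·721+160·57·57 = 1039681,  y_2 = 721·57+57·721 = 82194
k=3:  x_3 = 721·1039681+160·57·82194 = 1499219281,  y_3 = 721·82194+57·1039681 = 118523691
k=4:  x_4 = 721·1499219281+160·57·118523691 = 2161873163521,  y_4 = 721·118523691+57·1499219281 = 170911080228
k=5:  x_5 = 721·2161873163521+160·57·170911080228 = 3117419602578001,  y_5 = 721·170911080228+57·2161873163521 = 246453659165085

721 57
1039681 82194
1499219281 118523691
2161873163521 170911080228
3117419602578001 246453659165085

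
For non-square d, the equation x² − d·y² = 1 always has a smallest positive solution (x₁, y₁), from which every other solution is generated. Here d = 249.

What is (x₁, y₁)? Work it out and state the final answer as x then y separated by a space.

√249 = [15; 1,3,1,1,5,…,3,1,30, …], period ℓ=16 (even) → k=15
step 0: (15, 1)  from 15·(1,0) + (0,1)
…
step 2: (63, 4)  from 3·(16,1) + (15,1)
…
step 4: (142, 9)  from 1·(79,5) + (63,4)
…
step 6: (931, 59)  from 1·(789,50) + (142,9)
…
step 11: (866765, 54929)  from 5·(150586,9543) + (113835,7214)
…
step 13: (1884116, 119401)  from 1·(1017351,64472) + (866765,54929)
step 14: (6669699, 422675)  from 3·(1884116,119401) + (1017351,64472)
step 15: (8553815, 542076)  from 1·(6669699,422675) + (1884116,119401)
→ (8553815, 542076).  Check: 8553815²=73167751054225, 249·542076²=73167751054224, difference 1.

8553815 542076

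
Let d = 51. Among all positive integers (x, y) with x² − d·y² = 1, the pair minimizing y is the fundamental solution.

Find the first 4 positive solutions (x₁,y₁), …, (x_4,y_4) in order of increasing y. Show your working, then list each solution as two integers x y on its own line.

√51 → a₀=7, period (7,14); ℓ=2 even so k=1
k=0  a_k=7  p_k/q_k = 7/1
k=1  a_k=7  p_k/q_k = 50/7
(x₁, y₁) = (50, 7);  50² − 51·7² = 1 ✓
k=2:  x_2 = 50·50+51·7·7 = 4999,  y_2 = 50·7+7·50 = 700
k=3:  x_3 = 50·4999+51·7·700 = 499850,  y_3 = 50·700+7·4999 = 69993
k=4:  x_4 = 50·499850+51·7·69993 = 49980001,  y_4 = 50·69993+7·499850 = 6998600

50 7
4999 700
499850 69993
49980001 6998600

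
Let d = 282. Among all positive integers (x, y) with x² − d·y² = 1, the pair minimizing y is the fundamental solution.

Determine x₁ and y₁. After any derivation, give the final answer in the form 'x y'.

d=282: √d = [16; 1,3,1,4,1,3,1,32] (ℓ=8, even), read p_7/q_7
step 0: (16, 1)  from 16·(1,0) + (0,1)
step 1: (17, 1)  from 1·(16,1) + (1,0)
step 2: (67, 4)  from 3·(17,1) + (16,1)
step 3: (84, 5)  from 1·(67,4) + (17,1)
step 4: (403, 24)  from 4·(84,5) + (67,4)
…
step 6: (1864, 111)  from 3·(487,29) + (403,24)
step 7: (2351, 140)  from 1·(1864,111) + (487,29)
→ (2351, 140).  Check: 2351²=5527201, 282·140²=5527200, difference 1.

2351 140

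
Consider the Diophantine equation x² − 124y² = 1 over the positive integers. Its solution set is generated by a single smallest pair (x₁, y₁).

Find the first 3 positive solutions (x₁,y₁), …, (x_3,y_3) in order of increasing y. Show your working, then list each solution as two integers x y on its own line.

4620799 414960
42703566796801 3834893506080
394649197502177907199 35440544156001500880

√124 → a₀=11, period (7,2,1,1,1,…,2,7,22); ℓ=16 even so k=15
i=0: a=11 ⇒ p=11, q=1
i=1: a=7 ⇒ p=78, q=7
…
i=3: a=1 ⇒ p=245, q=22
…
i=5: a=1 ⇒ p=657, q=59
i=6: a=3 ⇒ p=2383, q=214
…
i=8: a=4 ⇒ p=14543, q=1306
…
i=10: a=3 ⇒ p=67292, q=6043
i=11: a=1 ⇒ p=84875, q=7622
…
i=13: a=1 ⇒ p=237042, q=21287
i=14: a=2 ⇒ p=626251, q=56239
i=15: a=7 ⇒ p=4620799, q=414960
→ (4620799, 414960).  Check: 4620799²=21351783398401, 124·414960²=21351783398400, difference 1.
(4620799+414960√124)^2 = 42703566796801 + 3834893506080√124
(4620799+414960√124)^3 = 394649197502177907199 + 35440544156001500880√124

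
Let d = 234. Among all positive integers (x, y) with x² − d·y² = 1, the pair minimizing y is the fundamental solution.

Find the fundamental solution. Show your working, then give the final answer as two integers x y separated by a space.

√234 = [15; 3,2,1,2,1,2,3,30, …], period ℓ=8 (even) → k=7
a_0=15:  p_0=15·1+0=15,  q_0=15·0+1=1
…
a_3=1:  p_3=1·107+46=153,  q_3=1·7+3=10
…
a_6=2:  p_6=2·566+413=1545,  q_6=2·37+27=101
a_7=3:  p_7=3·1545+566=5201,  q_7=3·101+37=340
→ (5201, 340).  Check: 5201²=27050401, 234·340²=27050400, difference 1.

5201 340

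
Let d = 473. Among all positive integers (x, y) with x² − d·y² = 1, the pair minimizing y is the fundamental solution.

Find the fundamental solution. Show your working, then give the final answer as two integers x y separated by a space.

87 4

d=473: √d = [21; 1,2,1,42] (ℓ=4, even), read p_3/q_3
k=0  a_k=21  p_k/q_k = 21/1
…
k=2  a_k=2  p_k/q_k = 65/3
k=3  a_k=1  p_k/q_k = 87/4
→ (87, 4).  Check: 87²=7569, 473·4²=7568, difference 1.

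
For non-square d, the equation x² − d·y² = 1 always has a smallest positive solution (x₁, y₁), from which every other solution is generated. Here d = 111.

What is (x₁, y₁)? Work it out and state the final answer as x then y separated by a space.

295 28

[10; 1,1,6,1,1,20] for √111; ℓ=6 ⇒ convergent index 5
k=0  a_k=10  p_k/q_k = 10/1
k=1  a_k=1  p_k/q_k = 11/1
k=2  a_k=1  p_k/q_k = 21/2
k=3  a_k=6  p_k/q_k = 137/13
k=4  a_k=1  p_k/q_k = 158/15
k=5  a_k=1  p_k/q_k = 295/28
→ (295, 28).  Check: 295²=87025, 111·28²=87024, difference 1.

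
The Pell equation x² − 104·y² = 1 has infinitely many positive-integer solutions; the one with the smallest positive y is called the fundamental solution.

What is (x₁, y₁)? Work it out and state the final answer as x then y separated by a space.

51 5

d=104: √d = [10; 5,20] (ℓ=2, even), read p_1/q_1
i=0: a=10 ⇒ p=10, q=1
i=1: a=5 ⇒ p=51, q=5
→ (51, 5).  Check: 51²=2601, 104·5²=2600, difference 1.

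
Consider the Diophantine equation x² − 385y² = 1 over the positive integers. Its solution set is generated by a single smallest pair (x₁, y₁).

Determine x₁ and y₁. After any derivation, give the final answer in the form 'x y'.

95831 4884

[19; 1,1,1,1,1,…,1,1,38] for √385; ℓ=16 ⇒ convergent index 15
i=0: a=19 ⇒ p=19, q=1
…
i=2: a=1 ⇒ p=39, q=2
i=3: a=1 ⇒ p=59, q=3
i=4: a=1 ⇒ p=98, q=5
i=5: a=1 ⇒ p=157, q=8
…
i=7: a=1 ⇒ p=726, q=37
i=8: a=2 ⇒ p=2021, q=103
…
i=12: a=1 ⇒ p=23271, q=1186
…
i=14: a=1 ⇒ p=59551, q=3035
i=15: a=1 ⇒ p=95831, q=4884
→ (95831, 4884).  Check: 95831²=9183580561, 385·4884²=9183580560, difference 1.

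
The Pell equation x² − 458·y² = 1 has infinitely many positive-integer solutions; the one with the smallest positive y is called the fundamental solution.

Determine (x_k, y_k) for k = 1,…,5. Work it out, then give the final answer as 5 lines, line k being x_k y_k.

√458 → a₀=21, period (2,2,42); ℓ=3 odd so k=5
step 0: (21, 1)  from 21·(1,0) + (0,1)
…
step 2: (107, 5)  from 2·(43,2) + (21,1)
step 3: (4537, 212)  from 42·(107,5) + (43,2)
step 4: (9181, 429)  from 2·(4537,212) + (107,5)
step 5: (22899, 1070)  from 2·(9181,429) + (4537,212)
(x₁, y₁) = (22899, 1070);  22899² − 458·1070² = 1 ✓
n=2: (22899,1070)∘(22899,1070) = (22899·22899+458·1070·1070, 22899·1070+1070·22899) = (1048728401,49003860)
n=3: (1048728401,49003860)∘(22899,1070) = (22899·1048728401+458·1070·49003860, 22899·49003860+1070·1048728401) = (48029663286099,2244278779210)
n=4: (48029663286099,2244278779210)∘(22899,1070) = (22899·48029663286099+458·1070·2244278779210, 22899·2244278779210+1070·48029663286099) = (2199662518128033601,102783479481255720)
n=5: (2199662518128033601,102783479481255720)∘(22899,1070) = (22899·2199662518128033601+458·1070·102783479481255720, 22899·102783479481255720+1070·2199662518128033601) = (100740143957198019572499,4707277791038270685350)

22899 1070
1048728401 49003860
48029663286099 2244278779210
2199662518128033601 102783479481255720
100740143957198019572499 4707277791038270685350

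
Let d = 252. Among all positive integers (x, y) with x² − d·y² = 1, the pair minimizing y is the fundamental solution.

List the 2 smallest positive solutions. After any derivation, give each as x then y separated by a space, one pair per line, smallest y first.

[15; 1,6,1,30] for √252; ℓ=4 ⇒ convergent index 3
k=0  a_k=15  p_k/q_k = 15/1
k=1  a_k=1  p_k/q_k = 16/1
k=2  a_k=6  p_k/q_k = 111/7
k=3  a_k=1  p_k/q_k = 127/8
fundamental: x₁=127, y₁=8  (since 16129 − 252·64 = 1)
(127+8√252)^2 = 32257 + 2032√252

127 8
32257 2032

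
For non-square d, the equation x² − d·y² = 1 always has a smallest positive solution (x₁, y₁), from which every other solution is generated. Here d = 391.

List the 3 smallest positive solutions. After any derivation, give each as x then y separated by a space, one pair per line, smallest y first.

7338680 371133
107712448284799 5447252648880
1580934379957370111960 79951288138564985667

√391 → a₀=19, period (1,3,2,2,1,…,3,1,38); ℓ=16 even so k=15
k=0  a_k=19  p_k/q_k = 19/1
…
k=2  a_k=3  p_k/q_k = 79/4
k=3  a_k=2  p_k/q_k = 178/9
…
k=9  a_k=2  p_k/q_k = 107747/5449
k=10  a_k=1  p_k/q_k = 160266/8105
k=11  a_k=1  p_k/q_k = 268013/13554
k=12  a_k=2  p_k/q_k = 696292/35213
k=13  a_k=2  p_k/q_k = 1660597/83980
k=14  a_k=3  p_k/q_k = 5678083/287153
k=15  a_k=1  p_k/q_k = 7338680/371133
(x₁, y₁) = (7338680, 371133);  7338680² − 391·371133² = 1 ✓
(7338680+371133√391)^2 = 107712448284799 + 5447252648880√391
(7338680+371133√391)^3 = 1580934379957370111960 + 79951288138564985667√391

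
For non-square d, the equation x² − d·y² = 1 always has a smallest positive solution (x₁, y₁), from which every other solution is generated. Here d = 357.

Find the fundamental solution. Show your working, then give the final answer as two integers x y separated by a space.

3401 180

[18; 1,8,2,8,1,36] for √357; ℓ=6 ⇒ convergent index 5
a_0=18:  p_0=18·1+0=18,  q_0=18·0+1=1
a_1=1:  p_1=1·18+1=19,  q_1=1·1+0=1
a_2=8:  p_2=8·19+18=170,  q_2=8·1+1=9
a_3=2:  p_3=2·170+19=359,  q_3=2·9+1=19
a_4=8:  p_4=8·359+170=3042,  q_4=8·19+9=161
a_5=1:  p_5=1·3042+359=3401,  q_5=1·161+19=180
fundamental: x₁=3401, y₁=180  (since 11566801 − 357·32400 = 1)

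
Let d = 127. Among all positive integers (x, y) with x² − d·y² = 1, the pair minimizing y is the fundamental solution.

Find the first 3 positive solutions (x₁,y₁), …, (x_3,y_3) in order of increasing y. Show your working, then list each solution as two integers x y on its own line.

√127 = [11; 3,1,2,2,7,11,7,2,2,1,3,22, …], period ℓ=12 (even) → k=11
i=0: a=11 ⇒ p=11, q=1
…
i=4: a=2 ⇒ p=293, q=26
i=5: a=7 ⇒ p=2175, q=193
i=6: a=11 ⇒ p=24218, q=2149
…
i=9: a=2 ⇒ p=906941, q=80478
i=10: a=1 ⇒ p=1274561, q=113099
i=11: a=3 ⇒ p=4730624, q=419775
(x₁, y₁) = (4730624, 419775);  4730624² − 127·419775² = 1 ✓
k=2:  x_2 = 4730624·4730624+127·419775·419775 = 44757606858751,  y_2 = 4730624·419775+419775·4730624 = 3971595379200
k=3:  x_3 = 4730624·44757606858751+127·419775·3971595379200 = 423462818377139450624,  y_3 = 4730624·3971595379200+419775·44757606858751 = 37576248838264821825

4730624 419775
44757606858751 3971595379200
423462818377139450624 37576248838264821825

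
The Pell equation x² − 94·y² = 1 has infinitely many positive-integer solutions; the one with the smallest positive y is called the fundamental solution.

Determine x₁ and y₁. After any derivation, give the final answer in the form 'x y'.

[9; 1,2,3,1,1,…,2,1,18] for √94; ℓ=16 ⇒ convergent index 15
step 0: (9, 1)  from 9·(1,0) + (0,1)
…
step 3: (97, 10)  from 3·(29,3) + (10,1)
step 4: (126, 13)  from 1·(97,10) + (29,3)
…
step 7: (1464, 151)  from 1·(1241,128) + (223,23)
…
step 14: (1490361, 153719)  from 2·(652934,67345) + (184493,19029)
step 15: (2143295, 221064)  from 1·(1490361,153719) + (652934,67345)
→ (2143295, 221064).  Check: 2143295²=4593713457025, 94·221064²=4593713457024, difference 1.

2143295 221064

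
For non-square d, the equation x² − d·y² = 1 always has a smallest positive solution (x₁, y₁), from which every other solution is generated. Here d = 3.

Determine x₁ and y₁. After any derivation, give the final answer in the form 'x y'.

2 1

√3 = [1; 1,2, …], period ℓ=2 (even) → k=1
k=0  a_k=1  p_k/q_k = 1/1
k=1  a_k=1  p_k/q_k = 2/1
fundamental: x₁=2, y₁=1  (since 4 − 3·1 = 1)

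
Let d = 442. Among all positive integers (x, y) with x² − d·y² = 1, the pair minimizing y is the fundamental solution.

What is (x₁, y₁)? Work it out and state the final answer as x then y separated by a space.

883 42

d=442: √d = [21; 42] (ℓ=1, odd), read p_1/q_1
a_0=21:  p_0=21·1+0=21,  q_0=21·0+1=1
a_1=42:  p_1=42·21+1=883,  q_1=42·1+0=42
→ (883, 42).  Check: 883²=779689, 442·42²=779688, difference 1.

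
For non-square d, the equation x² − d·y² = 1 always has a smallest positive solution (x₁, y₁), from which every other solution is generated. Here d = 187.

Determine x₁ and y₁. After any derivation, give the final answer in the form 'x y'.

√187 → a₀=13, period (1,2,13,2,1,26); ℓ=6 even so k=5
k=0  a_k=13  p_k/q_k = 13/1
k=1  a_k=1  p_k/q_k = 14/1
…
k=3  a_k=13  p_k/q_k = 547/40
k=4  a_k=2  p_k/q_k = 1135/83
k=5  a_k=1  p_k/q_k = 1682/123
(x₁, y₁) = (1682, 123);  1682² − 187·123² = 1 ✓

1682 123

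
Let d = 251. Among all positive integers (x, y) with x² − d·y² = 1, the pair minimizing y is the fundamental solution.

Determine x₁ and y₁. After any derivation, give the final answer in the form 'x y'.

3674890 231957

√251 = [15; 1,5,2,1,2,…,5,1,30, …], period ℓ=14 (even) → k=13
k=0  a_k=15  p_k/q_k = 15/1
k=1  a_k=1  p_k/q_k = 16/1
k=2  a_k=5  p_k/q_k = 95/6
k=3  a_k=2  p_k/q_k = 206/13
…
k=8  a_k=2  p_k/q_k = 61043/3853
…
k=11  a_k=2  p_k/q_k = 577033/36422
k=12  a_k=5  p_k/q_k = 3097857/195535
k=13  a_k=1  p_k/q_k = 3674890/231957
→ (3674890, 231957).  Check: 3674890²=13504816512100, 251·231957²=13504816512099, difference 1.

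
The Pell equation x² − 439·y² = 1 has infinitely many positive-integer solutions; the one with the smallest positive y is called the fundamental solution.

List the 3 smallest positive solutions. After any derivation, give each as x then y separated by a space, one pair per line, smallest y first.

d=439: √d = [20; 1,19,1,40] (ℓ=4, even), read p_3/q_3
i=0: a=20 ⇒ p=20, q=1
i=1: a=1 ⇒ p=21, q=1
i=2: a=19 ⇒ p=419, q=20
i=3: a=1 ⇒ p=440, q=21
→ (440, 21).  Check: 440²=193600, 439·21²=193599, difference 1.
(440+21√439)^2 = 387199 + 18480√439
(440+21√439)^3 = 340734680 + 16262379√439

440 21
387199 18480
340734680 16262379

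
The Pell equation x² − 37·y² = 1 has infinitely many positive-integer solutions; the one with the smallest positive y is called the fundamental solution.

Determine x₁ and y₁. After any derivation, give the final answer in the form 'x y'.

73 12

√37 → a₀=6, period (12); ℓ=1 odd so k=1
a_0=6:  p_0=6·1+0=6,  q_0=6·0+1=1
a_1=12:  p_1=12·6+1=73,  q_1=12·1+0=12
→ (73, 12).  Check: 73²=5329, 37·12²=5328, difference 1.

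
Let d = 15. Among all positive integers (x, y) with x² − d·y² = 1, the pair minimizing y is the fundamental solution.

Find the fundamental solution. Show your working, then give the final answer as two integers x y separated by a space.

4 1

√15 = [3; 1,6, …], period ℓ=2 (even) → k=1
a_0=3:  p_0=3·1+0=3,  q_0=3·0+1=1
a_1=1:  p_1=1·3+1=4,  q_1=1·1+0=1
fundamental: x₁=4, y₁=1  (since 16 − 15·1 = 1)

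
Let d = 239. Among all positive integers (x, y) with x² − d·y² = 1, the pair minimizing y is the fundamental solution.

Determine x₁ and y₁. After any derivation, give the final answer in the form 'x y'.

d=239: √d = [15; 2,5,1,2,4,15,4,2,1,5,2,30] (ℓ=12, even), read p_11/q_11
i=0: a=15 ⇒ p=15, q=1
i=1: a=2 ⇒ p=31, q=2
i=2: a=5 ⇒ p=170, q=11
i=3: a=1 ⇒ p=201, q=13
i=4: a=2 ⇒ p=572, q=37
…
i=6: a=15 ⇒ p=37907, q=2452
i=7: a=4 ⇒ p=154117, q=9969
i=8: a=2 ⇒ p=346141, q=22390
i=9: a=1 ⇒ p=500258, q=32359
i=10: a=5 ⇒ p=2847431, q=184185
i=11: a=2 ⇒ p=6195120, q=400729
→ (6195120, 400729).  Check: 6195120²=38379511814400, 239·400729²=38379511814399, difference 1.

6195120 400729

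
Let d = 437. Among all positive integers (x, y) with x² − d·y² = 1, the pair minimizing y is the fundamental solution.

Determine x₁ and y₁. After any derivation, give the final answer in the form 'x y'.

[20; 1,9,2,9,1,40] for √437; ℓ=6 ⇒ convergent index 5
i=0: a=20 ⇒ p=20, q=1
…
i=2: a=9 ⇒ p=209, q=10
i=3: a=2 ⇒ p=439, q=21
i=4: a=9 ⇒ p=4160, q=199
i=5: a=1 ⇒ p=4599, q=220
→ (4599, 220).  Check: 4599²=21150801, 437·220²=21150800, difference 1.

4599 220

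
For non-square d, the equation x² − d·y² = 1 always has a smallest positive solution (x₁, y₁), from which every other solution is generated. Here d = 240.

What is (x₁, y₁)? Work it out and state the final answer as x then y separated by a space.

√240 → a₀=15, period (2,30); ℓ=2 even so k=1
a_0=15:  p_0=15·1+0=15,  q_0=15·0+1=1
a_1=2:  p_1=2·15+1=31,  q_1=2·1+0=2
fundamental: x₁=31, y₁=2  (since 961 − 240·4 = 1)

31 2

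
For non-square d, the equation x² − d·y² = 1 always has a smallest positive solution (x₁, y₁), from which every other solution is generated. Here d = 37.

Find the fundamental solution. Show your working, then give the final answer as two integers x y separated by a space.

√37 → a₀=6, period (12); ℓ=1 odd so k=1
step 0: (6, 1)  from 6·(1,0) + (0,1)
step 1: (73, 12)  from 12·(6,1) + (1,0)
fundamental: x₁=73, y₁=12  (since 5329 − 37·144 = 1)

73 12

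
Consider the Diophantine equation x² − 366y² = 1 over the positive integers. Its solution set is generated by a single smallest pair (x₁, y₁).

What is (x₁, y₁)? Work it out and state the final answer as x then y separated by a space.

√366 = [19; 7,1,1,1,2,12,2,1,1,1,7,38, …], period ℓ=12 (even) → k=11
k=0  a_k=19  p_k/q_k = 19/1
…
k=2  a_k=1  p_k/q_k = 153/8
k=3  a_k=1  p_k/q_k = 287/15
k=4  a_k=1  p_k/q_k = 440/23
k=5  a_k=2  p_k/q_k = 1167/61
k=6  a_k=12  p_k/q_k = 14444/755
…
k=8  a_k=1  p_k/q_k = 44499/2326
k=9  a_k=1  p_k/q_k = 74554/3897
k=10  a_k=1  p_k/q_k = 119053/6223
k=11  a_k=7  p_k/q_k = 907925/47458
(x₁, y₁) = (907925, 47458);  907925² − 366·47458² = 1 ✓

907925 47458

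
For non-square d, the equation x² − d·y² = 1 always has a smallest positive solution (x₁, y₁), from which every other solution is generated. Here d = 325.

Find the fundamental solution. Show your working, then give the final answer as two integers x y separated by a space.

649 36

√325 → a₀=18, period (36); ℓ=1 odd so k=1
k=0  a_k=18  p_k/q_k = 18/1
k=1  a_k=36  p_k/q_k = 649/36
fundamental: x₁=649, y₁=36  (since 421201 − 325·1296 = 1)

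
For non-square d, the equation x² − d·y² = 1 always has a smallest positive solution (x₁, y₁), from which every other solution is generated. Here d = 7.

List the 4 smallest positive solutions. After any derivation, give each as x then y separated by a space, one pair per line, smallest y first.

√7 → a₀=2, period (1,1,1,4); ℓ=4 even so k=3
k=0  a_k=2  p_k/q_k = 2/1
…
k=2  a_k=1  p_k/q_k = 5/2
k=3  a_k=1  p_k/q_k = 8/3
fundamental: x₁=8, y₁=3  (since 64 − 7·9 = 1)
(8+3√7)^2 = 127 + 48√7
(8+3√7)^3 = 2024 + 765√7
(8+3√7)^4 = 32257 + 12192√7

8 3
127 48
2024 765
32257 12192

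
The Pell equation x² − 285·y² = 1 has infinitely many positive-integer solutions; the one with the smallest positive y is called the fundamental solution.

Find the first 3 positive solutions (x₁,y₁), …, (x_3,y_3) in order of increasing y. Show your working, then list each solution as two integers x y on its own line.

2431 144
11819521 700128
57466508671 3404022192

√285 = [16; 1,7,2,7,1,32, …], period ℓ=6 (even) → k=5
k=0  a_k=16  p_k/q_k = 16/1
k=1  a_k=1  p_k/q_k = 17/1
k=2  a_k=7  p_k/q_k = 135/8
k=3  a_k=2  p_k/q_k = 287/17
k=4  a_k=7  p_k/q_k = 2144/127
k=5  a_k=1  p_k/q_k = 2431/144
fundamental: x₁=2431, y₁=144  (since 5909761 − 285·20736 = 1)
(2431+144√285)^2 = 11819521 + 700128√285
(2431+144√285)^3 = 57466508671 + 3404022192√285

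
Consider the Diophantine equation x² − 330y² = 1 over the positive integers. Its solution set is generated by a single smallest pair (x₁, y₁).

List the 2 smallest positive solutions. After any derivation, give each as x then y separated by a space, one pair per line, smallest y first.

109 6
23761 1308

[18; 6,36] for √330; ℓ=2 ⇒ convergent index 1
step 0: (18, 1)  from 18·(1,0) + (0,1)
step 1: (109, 6)  from 6·(18,1) + (1,0)
→ (109, 6).  Check: 109²=11881, 330·6²=11880, difference 1.
(x_2, y_2) = (109·109 + 330·6·6, 109·6 + 6·109) = (23761, 1308)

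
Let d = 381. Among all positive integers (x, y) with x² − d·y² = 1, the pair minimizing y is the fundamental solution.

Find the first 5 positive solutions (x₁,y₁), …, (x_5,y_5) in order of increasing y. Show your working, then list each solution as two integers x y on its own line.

1015 52
2060449 105560
4182710455 214286748
8490900163201 435001992880
17236523148587575 883053831259652

√381 → a₀=19, period (1,1,12,1,1,38); ℓ=6 even so k=5
i=0: a=19 ⇒ p=19, q=1
i=1: a=1 ⇒ p=20, q=1
i=2: a=1 ⇒ p=39, q=2
i=3: a=12 ⇒ p=488, q=25
i=4: a=1 ⇒ p=527, q=27
i=5: a=1 ⇒ p=1015, q=52
→ (1015, 52).  Check: 1015²=1030225, 381·52²=1030224, difference 1.
(1015+52√381)^2 = 2060449 + 105560√381
(1015+52√381)^3 = 4182710455 + 214286748√381
(1015+52√381)^4 = 8490900163201 + 435001992880√381
(1015+52√381)^5 = 17236523148587575 + 883053831259652√381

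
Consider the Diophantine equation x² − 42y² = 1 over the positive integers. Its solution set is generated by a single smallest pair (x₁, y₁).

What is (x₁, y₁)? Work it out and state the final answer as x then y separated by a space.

13 2

[6; 2,12] for √42; ℓ=2 ⇒ convergent index 1
step 0: (6, 1)  from 6·(1,0) + (0,1)
step 1: (13, 2)  from 2·(6,1) + (1,0)
(x₁, y₁) = (13, 2);  13² − 42·2² = 1 ✓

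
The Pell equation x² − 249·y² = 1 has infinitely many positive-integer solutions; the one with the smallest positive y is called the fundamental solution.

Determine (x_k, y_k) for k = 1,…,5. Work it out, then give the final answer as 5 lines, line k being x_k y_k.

√249 → a₀=15, period (1,3,1,1,5,…,3,1,30); ℓ=16 even so k=15
i=0: a=15 ⇒ p=15, q=1
…
i=7: a=3 ⇒ p=3582, q=227
…
i=11: a=5 ⇒ p=866765, q=54929
i=12: a=1 ⇒ p=1017351, q=64472
…
i=14: a=3 ⇒ p=6669699, q=422675
i=15: a=1 ⇒ p=8553815, q=542076
(x₁, y₁) = (8553815, 542076);  8553815² − 249·542076² = 1 ✓
n=2: (8553815,542076)∘(8553815,542076) = (8553815·8553815+249·542076·542076, 8553815·542076+542076·8553815) = (146335502108449,9273635639880)
n=3: (146335502108449,9273635639880)∘(8553815,542076) = (8553815·146335502108449+249·542076·9273635639880, 8553815·9273635639880+542076·146335502108449) = (2503453625935556812055,158649927281879742324)
n=4: (2503453625935556812055,158649927281879742324)∘(8553815,542076) = (8553815·2503453625935556812055+249·542076·158649927281879742324, 8553815·158649927281879742324+542076·2503453625935556812055) = (42828158354663763449114371201,2714124255465295062538692240)
n=5: (42828158354663763449114371201,2714124255465295062538692240)∘(8553815,542076) = (8553815·42828158354663763449114371201+249·542076·2714124255465295062538692240, 8553815·2714124255465295062538692240+542076·42828158354663763449114371201) = (732688286712993936041346554632551575,46432233536525587120811525646048876)

8553815 542076
146335502108449 9273635639880
2503453625935556812055 158649927281879742324
42828158354663763449114371201 2714124255465295062538692240
732688286712993936041346554632551575 46432233536525587120811525646048876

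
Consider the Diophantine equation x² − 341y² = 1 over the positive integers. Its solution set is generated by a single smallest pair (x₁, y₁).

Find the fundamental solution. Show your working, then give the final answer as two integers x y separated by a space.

d=341: √d = [18; 2,6,1,8,2,…,6,2,36] (ℓ=14, even), read p_13/q_13
k=0  a_k=18  p_k/q_k = 18/1
…
k=3  a_k=1  p_k/q_k = 277/15
…
k=7  a_k=2  p_k/q_k = 20479/1109
…
k=12  a_k=6  p_k/q_k = 4953942/268271
k=13  a_k=2  p_k/q_k = 10626551/575460
(x₁, y₁) = (10626551, 575460);  10626551² − 341·575460² = 1 ✓

10626551 575460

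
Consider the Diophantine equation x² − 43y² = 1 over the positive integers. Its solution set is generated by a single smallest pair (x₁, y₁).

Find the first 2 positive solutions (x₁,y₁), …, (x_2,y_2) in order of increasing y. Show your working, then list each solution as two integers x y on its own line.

√43 → a₀=6, period (1,1,3,1,5,1,3,1,1,12); ℓ=10 even so k=9
step 0: (6, 1)  from 6·(1,0) + (0,1)
step 1: (7, 1)  from 1·(6,1) + (1,0)
step 2: (13, 2)  from 1·(7,1) + (6,1)
step 3: (46, 7)  from 3·(13,2) + (7,1)
step 4: (59, 9)  from 1·(46,7) + (13,2)
…
step 6: (400, 61)  from 1·(341,52) + (59,9)
step 7: (1541, 235)  from 3·(400,61) + (341,52)
step 8: (1941, 296)  from 1·(1541,235) + (400,61)
step 9: (3482, 531)  from 1·(1941,296) + (1541,235)
→ (3482, 531).  Check: 3482²=12124324, 43·531²=12124323, difference 1.
(3482+531√43)^2 = 24248647 + 3697884√43

3482 531
24248647 3697884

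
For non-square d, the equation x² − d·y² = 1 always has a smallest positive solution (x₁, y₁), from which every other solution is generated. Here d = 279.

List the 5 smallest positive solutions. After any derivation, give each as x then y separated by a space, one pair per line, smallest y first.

1520 91
4620799 276640
14047227440 840985509
42703566796801 2556595670720
129818829015047600 7772049998003291

√279 → a₀=16, period (1,2,2,1,2,2,1,32); ℓ=8 even so k=7
i=0: a=16 ⇒ p=16, q=1
…
i=3: a=2 ⇒ p=117, q=7
…
i=6: a=2 ⇒ p=1069, q=64
i=7: a=1 ⇒ p=1520, q=91
→ (1520, 91).  Check: 1520²=2310400, 279·91²=2310399, difference 1.
n=2: (1520,91)∘(1520,91) = (1520·1520+279·91·91, 1520·91+91·1520) = (4620799,276640)
n=3: (4620799,276640)∘(1520,91) = (1520·4620799+279·91·276640, 1520·276640+91·4620799) = (14047227440,840985509)
n=4: (14047227440,840985509)∘(1520,91) = (1520·14047227440+279·91·840985509, 1520·840985509+91·14047227440) = (42703566796801,2556595670720)
n=5: (42703566796801,2556595670720)∘(1520,91) = (1520·42703566796801+279·91·2556595670720, 1520·2556595670720+91·42703566796801) = (129818829015047600,7772049998003291)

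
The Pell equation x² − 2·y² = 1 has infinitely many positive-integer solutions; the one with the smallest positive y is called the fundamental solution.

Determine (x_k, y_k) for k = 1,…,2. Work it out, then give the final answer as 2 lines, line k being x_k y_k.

3 2
17 12

[1; 2] for √2; ℓ=1 ⇒ convergent index 1
step 0: (1, 1)  from 1·(1,0) + (0,1)
step 1: (3, 2)  from 2·(1,1) + (1,0)
→ (3, 2).  Check: 3²=9, 2·2²=8, difference 1.
k=2:  x_2 = 3·3+2·2·2 = 17,  y_2 = 3·2+2·3 = 12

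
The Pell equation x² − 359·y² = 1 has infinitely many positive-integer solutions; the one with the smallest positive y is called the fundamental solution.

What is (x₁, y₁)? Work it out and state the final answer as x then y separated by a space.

360 19

[18; 1,17,1,36] for √359; ℓ=4 ⇒ convergent index 3
step 0: (18, 1)  from 18·(1,0) + (0,1)
…
step 2: (341, 18)  from 17·(19,1) + (18,1)
step 3: (360, 19)  from 1·(341,18) + (19,1)
→ (360, 19).  Check: 360²=129600, 359·19²=129599, difference 1.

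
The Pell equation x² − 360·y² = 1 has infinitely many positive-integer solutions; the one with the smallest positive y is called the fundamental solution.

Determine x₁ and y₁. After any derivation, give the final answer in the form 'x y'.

19 1

[18; 1,36] for √360; ℓ=2 ⇒ convergent index 1
step 0: (18, 1)  from 18·(1,0) + (0,1)
step 1: (19, 1)  from 1·(18,1) + (1,0)
fundamental: x₁=19, y₁=1  (since 361 − 360·1 = 1)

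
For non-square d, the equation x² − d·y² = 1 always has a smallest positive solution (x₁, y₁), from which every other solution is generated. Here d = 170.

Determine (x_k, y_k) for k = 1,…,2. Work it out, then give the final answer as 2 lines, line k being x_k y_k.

d=170: √d = [13; 26] (ℓ=1, odd), read p_1/q_1
i=0: a=13 ⇒ p=13, q=1
i=1: a=26 ⇒ p=339, q=26
fundamental: x₁=339, y₁=26  (since 114921 − 170·676 = 1)
k=2:  x_2 = 339·339+170·26·26 = 229841,  y_2 = 339·26+26·339 = 17628

339 26
229841 17628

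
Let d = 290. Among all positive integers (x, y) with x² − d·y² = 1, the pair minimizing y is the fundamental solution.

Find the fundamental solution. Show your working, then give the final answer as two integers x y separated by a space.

d=290: √d = [17; 34] (ℓ=1, odd), read p_1/q_1
a_0=17:  p_0=17·1+0=17,  q_0=17·0+1=1
a_1=34:  p_1=34·17+1=579,  q_1=34·1+0=34
→ (579, 34).  Check: 579²=335241, 290·34²=335240, difference 1.

579 34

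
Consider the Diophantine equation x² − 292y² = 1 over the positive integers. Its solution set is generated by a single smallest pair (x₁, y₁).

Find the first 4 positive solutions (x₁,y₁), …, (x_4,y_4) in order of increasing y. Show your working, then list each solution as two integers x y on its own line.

2281249 133500
10408194000001 609093483000
47487364308614281249 2778987798000400500
216661004683313632776000001 12679126270400622186966000

[17; 11,2,1,3,8,3,1,2,11,34] for √292; ℓ=10 ⇒ convergent index 9
i=0: a=17 ⇒ p=17, q=1
i=1: a=11 ⇒ p=188, q=11
…
i=3: a=1 ⇒ p=581, q=34
i=4: a=3 ⇒ p=2136, q=125
i=5: a=8 ⇒ p=17669, q=1034
i=6: a=3 ⇒ p=55143, q=3227
i=7: a=1 ⇒ p=72812, q=4261
i=8: a=2 ⇒ p=200767, q=11749
i=9: a=11 ⇒ p=2281249, q=133500
fundamental: x₁=2281249, y₁=133500  (since 5204097000001 − 292·17822250000 = 1)
k=2:  x_2 = 2281249·2281249+292·133500·133500 = 10408194000001,  y_2 = 2281249·133500+133500·2281249 = 609093483000
k=3:  x_3 = 2281249·10408194000001+292·133500·609093483000 = 47487364308614281249,  y_3 = 2281249·609093483000+133500·10408194000001 = 2778987798000400500
k=4:  x_4 = 2281249·47487364308614281249+292·133500·2778987798000400500 = 216661004683313632776000001,  y_4 = 2281249·2778987798000400500+133500·47487364308614281249 = 12679126270400622186966000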